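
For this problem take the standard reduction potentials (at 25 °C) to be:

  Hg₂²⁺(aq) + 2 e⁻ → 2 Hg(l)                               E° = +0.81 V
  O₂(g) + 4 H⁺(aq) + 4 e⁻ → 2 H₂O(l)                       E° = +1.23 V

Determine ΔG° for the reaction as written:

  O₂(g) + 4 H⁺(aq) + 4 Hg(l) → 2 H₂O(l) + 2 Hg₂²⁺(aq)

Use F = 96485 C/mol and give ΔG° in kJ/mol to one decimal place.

-162.1 kJ/mol

As written, O₂/H₂O is reduced (cathode) and Hg₂²⁺/Hg is oxidised (anode), so E°cell = (+1.23) − (+0.81) = +0.42 V.
Balancing electrons gives n = 4.
ΔG° = −nFE° = −(4)(96485)(+0.42) = -162,095 J = -162.1 kJ/mol.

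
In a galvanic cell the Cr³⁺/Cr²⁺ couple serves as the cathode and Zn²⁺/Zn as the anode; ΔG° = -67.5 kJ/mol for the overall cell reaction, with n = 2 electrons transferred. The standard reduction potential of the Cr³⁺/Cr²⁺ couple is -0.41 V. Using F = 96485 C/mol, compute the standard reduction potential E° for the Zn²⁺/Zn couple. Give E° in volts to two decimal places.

-0.76 V

E°cell = −ΔG°/(nF) = −(-67.5×10³)/((2)(96485)) = +0.350 V.
Since Cr³⁺/Cr²⁺ is the cathode and Zn²⁺/Zn the anode, E°cell = E°(Cr³⁺/Cr²⁺) − E°(Zn²⁺/Zn).
So E°(Zn²⁺/Zn) = E°(Cr³⁺/Cr²⁺) − E°cell = (-0.41) − (+0.350) = -0.76 V.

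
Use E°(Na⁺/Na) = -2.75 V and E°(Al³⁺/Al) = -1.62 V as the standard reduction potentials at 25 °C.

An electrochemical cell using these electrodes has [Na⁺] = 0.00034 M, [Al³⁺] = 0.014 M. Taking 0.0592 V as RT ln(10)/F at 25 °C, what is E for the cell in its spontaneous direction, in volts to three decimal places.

+1.299 V

Al³⁺/Al is the cathode (higher E°), Na⁺/Na the anode: E°cell = -1.62 − (-2.75) = +1.13 V, n = 3.
Overall: Al³⁺(aq) + 3 Na(s) → Al(s) + 3 Na⁺(aq)
Q = [Na⁺]^3 / ([Al³⁺]); log Q = -8.552.
E = E° − (0.0592/n) log Q = +1.13 − (0.0592/3)(-8.552) = +1.299 V.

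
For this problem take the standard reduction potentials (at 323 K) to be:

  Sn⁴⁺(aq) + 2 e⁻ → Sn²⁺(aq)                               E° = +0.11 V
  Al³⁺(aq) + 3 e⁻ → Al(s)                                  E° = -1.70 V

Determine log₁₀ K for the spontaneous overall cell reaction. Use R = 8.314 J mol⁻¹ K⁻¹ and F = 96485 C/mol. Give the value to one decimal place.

Cathode: Sn⁴⁺/Sn²⁺; anode: Al³⁺/Al. E°cell = (+0.11) − (-1.70) = +1.81 V, with n = 6.
ΔG° = −nFE° = −RT ln K, so ln K = nFE°/(RT) = (6)(96485)(+1.81) / ((8.314)(323)) = 390.191.
log₁₀ K = 390.191 / ln 10 = 169.5.

169.5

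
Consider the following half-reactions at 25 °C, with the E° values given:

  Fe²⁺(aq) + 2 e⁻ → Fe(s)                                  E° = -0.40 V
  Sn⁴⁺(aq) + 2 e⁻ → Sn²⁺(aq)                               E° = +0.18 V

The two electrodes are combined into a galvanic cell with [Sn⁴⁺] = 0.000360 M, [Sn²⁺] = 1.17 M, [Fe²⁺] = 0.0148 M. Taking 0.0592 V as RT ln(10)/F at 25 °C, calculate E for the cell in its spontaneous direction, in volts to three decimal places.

+0.530 V

Sn⁴⁺/Sn²⁺ is the cathode (higher E°), Fe²⁺/Fe the anode: E°cell = +0.18 − (-0.40) = +0.58 V, n = 2.
Overall: Sn⁴⁺(aq) + Fe(s) → Sn²⁺(aq) + Fe²⁺(aq)
Q = [Sn²⁺]·[Fe²⁺] / ([Sn⁴⁺]); log Q = 1.682.
E = E° − (0.0592/n) log Q = +0.58 − (0.0592/2)(1.682) = +0.530 V.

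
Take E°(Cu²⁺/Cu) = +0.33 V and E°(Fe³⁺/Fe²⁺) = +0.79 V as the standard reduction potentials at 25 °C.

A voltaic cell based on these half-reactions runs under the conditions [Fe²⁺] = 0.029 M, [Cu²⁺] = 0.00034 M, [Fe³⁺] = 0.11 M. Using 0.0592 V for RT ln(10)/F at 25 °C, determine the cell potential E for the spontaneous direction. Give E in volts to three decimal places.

Fe³⁺/Fe²⁺ is the cathode (higher E°), Cu²⁺/Cu the anode: E°cell = +0.79 − (+0.33) = +0.46 V, n = 2.
Overall: 2 Fe³⁺(aq) + Cu(s) → 2 Fe²⁺(aq) + Cu²⁺(aq)
Q = [Fe²⁺]^2·[Cu²⁺] / ([Fe³⁺]^2); log Q = -4.627.
E = E° − (0.0592/n) log Q = +0.46 − (0.0592/2)(-4.627) = +0.597 V.

+0.597 V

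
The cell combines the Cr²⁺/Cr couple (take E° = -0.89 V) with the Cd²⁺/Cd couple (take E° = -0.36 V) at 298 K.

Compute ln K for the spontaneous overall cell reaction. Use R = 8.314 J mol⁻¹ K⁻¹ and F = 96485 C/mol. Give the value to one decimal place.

41.3

Cathode: Cd²⁺/Cd; anode: Cr²⁺/Cr. E°cell = (-0.36) − (-0.89) = +0.53 V, with n = 2.
ΔG° = −nFE° = −RT ln K, so ln K = nFE°/(RT) = (2)(96485)(+0.53) / ((8.314)(298)) = 41.280.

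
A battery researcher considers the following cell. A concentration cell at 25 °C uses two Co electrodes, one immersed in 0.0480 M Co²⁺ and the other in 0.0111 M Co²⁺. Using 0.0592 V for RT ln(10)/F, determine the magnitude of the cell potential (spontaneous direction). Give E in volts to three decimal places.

+0.019 V

For a concentration cell E°cell = 0. The 0.0480 M side is the cathode (reduction is favoured where [Co²⁺] is higher).
With n = 2, E = −(0.0592/2) log([Co²⁺]ₐₙ/[Co²⁺]꜀ₐₜ) = −(0.0592/2) log(0.0111/0.048) = −(0.0592/2)(-0.636) = +0.019 V.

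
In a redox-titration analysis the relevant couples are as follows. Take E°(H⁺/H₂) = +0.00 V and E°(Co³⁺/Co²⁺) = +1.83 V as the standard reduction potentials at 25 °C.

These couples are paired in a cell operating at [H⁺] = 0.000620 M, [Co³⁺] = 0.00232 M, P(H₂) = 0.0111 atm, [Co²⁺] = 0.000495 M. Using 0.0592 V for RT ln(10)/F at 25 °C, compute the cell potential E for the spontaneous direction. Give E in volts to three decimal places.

+2.002 V

Co³⁺/Co²⁺ is the cathode (higher E°), H⁺/H₂ the anode: E°cell = +1.83 − (+0.00) = +1.83 V, n = 2.
Overall: 2 Co³⁺(aq) + H₂(g) → 2 Co²⁺(aq) + 2 H⁺(aq)
Q = [Co²⁺]^2·[H⁺]^2 / ([Co³⁺]^2·P(H₂)); log Q = -5.802.
E = E° − (0.0592/n) log Q = +1.83 − (0.0592/2)(-5.802) = +2.002 V.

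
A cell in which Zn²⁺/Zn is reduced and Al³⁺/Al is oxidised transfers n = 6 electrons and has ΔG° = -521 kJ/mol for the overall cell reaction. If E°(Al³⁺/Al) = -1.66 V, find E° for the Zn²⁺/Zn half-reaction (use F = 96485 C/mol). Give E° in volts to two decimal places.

-0.76 V

E°cell = −ΔG°/(nF) = −(-521×10³)/((6)(96485)) = +0.900 V.
Since Zn²⁺/Zn is the cathode and Al³⁺/Al the anode, E°cell = E°(Zn²⁺/Zn) − E°(Al³⁺/Al).
So E°(Zn²⁺/Zn) = E°cell + E°(Al³⁺/Al) = +0.900 + (-1.66) = -0.76 V.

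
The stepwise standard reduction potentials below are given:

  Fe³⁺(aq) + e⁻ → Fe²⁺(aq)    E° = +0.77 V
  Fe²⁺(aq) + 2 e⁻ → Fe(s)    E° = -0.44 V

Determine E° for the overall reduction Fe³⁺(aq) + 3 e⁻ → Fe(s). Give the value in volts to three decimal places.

Standard free energies of sequential steps add: ΔG°₃ = ΔG°₁ + ΔG°₂, so n₃E°₃ = n₁E°₁ + n₂E°₂.
E°₃ = (1×+0.77 + 2×-0.44) / 3 = (-0.110) / 3 = -0.037 V.
Simply averaging or adding the two E° values would be wrong; the electron-weighted sum is required.

-0.037 V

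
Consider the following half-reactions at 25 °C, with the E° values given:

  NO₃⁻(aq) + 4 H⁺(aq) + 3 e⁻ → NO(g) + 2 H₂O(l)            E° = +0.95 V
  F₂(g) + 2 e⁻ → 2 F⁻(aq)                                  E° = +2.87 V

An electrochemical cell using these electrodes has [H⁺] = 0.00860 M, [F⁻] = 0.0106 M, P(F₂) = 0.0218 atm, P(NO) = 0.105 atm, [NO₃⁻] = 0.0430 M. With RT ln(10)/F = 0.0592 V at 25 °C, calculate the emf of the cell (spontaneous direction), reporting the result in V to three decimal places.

F₂/F⁻ is the cathode (higher E°), NO₃⁻/NO the anode: E°cell = +2.87 − (+0.95) = +1.92 V, n = 6.
Overall: 3 F₂(g) + 2 NO(g) + 4 H₂O(l) → 6 F⁻(aq) + 2 NO₃⁻(aq) + 8 H⁺(aq)
Q = [F⁻]^6·[NO₃⁻]^2·[H⁺]^8 / (P(F₂)^3·P(NO)^2); log Q = -24.163.
E = E° − (0.0592/n) log Q = +1.92 − (0.0592/6)(-24.163) = +2.158 V.

+2.158 V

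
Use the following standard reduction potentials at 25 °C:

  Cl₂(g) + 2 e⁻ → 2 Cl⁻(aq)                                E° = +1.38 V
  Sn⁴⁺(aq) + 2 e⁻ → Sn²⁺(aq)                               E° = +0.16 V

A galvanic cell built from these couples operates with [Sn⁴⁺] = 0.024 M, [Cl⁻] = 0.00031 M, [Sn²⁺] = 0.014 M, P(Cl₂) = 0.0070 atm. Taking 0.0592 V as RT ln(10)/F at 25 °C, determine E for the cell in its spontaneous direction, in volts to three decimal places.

Cl₂/Cl⁻ is the cathode (higher E°), Sn⁴⁺/Sn²⁺ the anode: E°cell = +1.38 − (+0.16) = +1.22 V, n = 2.
Overall: Cl₂(g) + Sn²⁺(aq) → 2 Cl⁻(aq) + Sn⁴⁺(aq)
Q = [Cl⁻]^2·[Sn⁴⁺] / (P(Cl₂)·[Sn²⁺]); log Q = -4.628.
E = E° − (0.0592/n) log Q = +1.22 − (0.0592/2)(-4.628) = +1.357 V.

+1.357 V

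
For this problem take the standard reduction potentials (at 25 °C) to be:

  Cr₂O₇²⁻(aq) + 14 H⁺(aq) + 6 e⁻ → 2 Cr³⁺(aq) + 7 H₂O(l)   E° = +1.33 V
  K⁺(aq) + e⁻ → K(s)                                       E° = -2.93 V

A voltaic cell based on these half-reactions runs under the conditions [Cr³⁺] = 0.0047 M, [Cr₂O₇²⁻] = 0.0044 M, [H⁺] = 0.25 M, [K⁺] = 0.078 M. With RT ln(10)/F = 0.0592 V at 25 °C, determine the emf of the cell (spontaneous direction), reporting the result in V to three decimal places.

Cr₂O₇²⁻/Cr³⁺ is the cathode (higher E°), K⁺/K the anode: E°cell = +1.33 − (-2.93) = +4.26 V, n = 6.
Overall: Cr₂O₇²⁻(aq) + 14 H⁺(aq) + 6 K(s) → 2 Cr³⁺(aq) + 7 H₂O(l) + 6 K⁺(aq)
Q = [Cr³⁺]^2·[K⁺]^6 / ([Cr₂O₇²⁻]·[H⁺]^14); log Q = -0.518.
E = E° − (0.0592/n) log Q = +4.26 − (0.0592/6)(-0.518) = +4.265 V.

+4.265 V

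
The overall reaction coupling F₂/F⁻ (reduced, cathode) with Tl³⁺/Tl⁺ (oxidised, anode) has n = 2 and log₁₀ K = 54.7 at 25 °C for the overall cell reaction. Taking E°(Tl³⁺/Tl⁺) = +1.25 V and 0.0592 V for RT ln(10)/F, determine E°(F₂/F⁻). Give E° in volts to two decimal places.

+2.87 V

E°cell = (0.0592/n)·log K = (0.0592/2)(54.7) = +1.619 V.
Since F₂/F⁻ is the cathode and Tl³⁺/Tl⁺ the anode, E°cell = E°(F₂/F⁻) − E°(Tl³⁺/Tl⁺).
So E°(F₂/F⁻) = E°cell + E°(Tl³⁺/Tl⁺) = +1.619 + (+1.25) = +2.87 V.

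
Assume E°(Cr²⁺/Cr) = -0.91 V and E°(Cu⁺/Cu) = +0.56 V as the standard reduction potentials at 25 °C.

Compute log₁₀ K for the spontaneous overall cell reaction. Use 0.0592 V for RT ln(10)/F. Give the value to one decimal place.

49.7

Cathode: Cu⁺/Cu; anode: Cr²⁺/Cr. E°cell = +1.47 V, n = 2.
log K = nE°cell / 0.0592 = (2)(+1.47) / 0.0592 = 49.7.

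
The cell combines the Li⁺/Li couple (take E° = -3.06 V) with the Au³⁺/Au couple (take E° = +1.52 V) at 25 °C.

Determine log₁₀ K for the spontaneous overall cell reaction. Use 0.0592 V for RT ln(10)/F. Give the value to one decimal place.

232.1

Cathode: Au³⁺/Au; anode: Li⁺/Li. E°cell = +4.58 V, n = 3.
log K = nE°cell / 0.0592 = (3)(+4.58) / 0.0592 = 232.1.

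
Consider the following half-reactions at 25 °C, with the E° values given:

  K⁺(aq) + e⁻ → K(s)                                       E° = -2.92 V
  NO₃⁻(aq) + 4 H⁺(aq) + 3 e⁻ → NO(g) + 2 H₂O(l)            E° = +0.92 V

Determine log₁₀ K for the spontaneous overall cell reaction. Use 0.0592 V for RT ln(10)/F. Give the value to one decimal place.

Cathode: NO₃⁻/NO; anode: K⁺/K. E°cell = +3.84 V, n = 3.
log K = nE°cell / 0.0592 = (3)(+3.84) / 0.0592 = 194.6.

194.6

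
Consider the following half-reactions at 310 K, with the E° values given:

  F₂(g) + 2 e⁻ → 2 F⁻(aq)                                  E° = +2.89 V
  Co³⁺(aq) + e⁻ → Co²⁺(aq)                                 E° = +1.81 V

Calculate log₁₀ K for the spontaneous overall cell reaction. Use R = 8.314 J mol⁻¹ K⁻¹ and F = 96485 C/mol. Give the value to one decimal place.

Cathode: F₂/F⁻; anode: Co³⁺/Co²⁺. E°cell = (+2.89) − (+1.81) = +1.08 V, with n = 2.
ΔG° = −nFE° = −RT ln K, so ln K = nFE°/(RT) = (2)(96485)(+1.08) / ((8.314)(310)) = 80.862.
log₁₀ K = 80.862 / ln 10 = 35.1.

35.1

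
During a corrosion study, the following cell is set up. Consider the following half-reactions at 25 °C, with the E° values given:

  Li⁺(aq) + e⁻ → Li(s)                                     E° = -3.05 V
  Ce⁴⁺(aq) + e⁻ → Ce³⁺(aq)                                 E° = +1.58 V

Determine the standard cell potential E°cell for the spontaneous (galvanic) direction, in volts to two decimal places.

The Ce⁴⁺/Ce³⁺ couple has the higher reduction potential, so it is the cathode; Li⁺/Li is oxidised at the anode.
E°cell = E°(cathode) − E°(anode) = (+1.58) − (-3.05) = +4.63 V.

+4.63 V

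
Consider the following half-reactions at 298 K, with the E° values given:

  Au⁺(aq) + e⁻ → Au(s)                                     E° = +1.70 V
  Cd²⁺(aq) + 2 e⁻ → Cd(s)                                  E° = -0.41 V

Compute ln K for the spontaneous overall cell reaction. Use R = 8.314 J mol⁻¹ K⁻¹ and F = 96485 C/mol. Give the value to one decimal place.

164.3

Cathode: Au⁺/Au; anode: Cd²⁺/Cd. E°cell = (+1.70) − (-0.41) = +2.11 V, with n = 2.
ΔG° = −nFE° = −RT ln K, so ln K = nFE°/(RT) = (2)(96485)(+2.11) / ((8.314)(298)) = 164.341.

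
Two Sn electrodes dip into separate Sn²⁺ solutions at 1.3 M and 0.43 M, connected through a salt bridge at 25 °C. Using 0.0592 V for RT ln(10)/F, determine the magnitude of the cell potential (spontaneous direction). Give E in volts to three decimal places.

For a concentration cell E°cell = 0. The 1.3 M side is the cathode (reduction is favoured where [Sn²⁺] is higher).
With n = 2, E = −(0.0592/2) log([Sn²⁺]ₐₙ/[Sn²⁺]꜀ₐₜ) = −(0.0592/2) log(0.43/1.3) = −(0.0592/2)(-0.480) = +0.014 V.

+0.014 V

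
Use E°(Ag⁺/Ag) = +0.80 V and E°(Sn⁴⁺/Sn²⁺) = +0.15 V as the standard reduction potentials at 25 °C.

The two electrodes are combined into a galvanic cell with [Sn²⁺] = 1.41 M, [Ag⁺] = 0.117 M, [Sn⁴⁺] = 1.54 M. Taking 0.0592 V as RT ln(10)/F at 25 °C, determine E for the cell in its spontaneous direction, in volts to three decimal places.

Ag⁺/Ag is the cathode (higher E°), Sn⁴⁺/Sn²⁺ the anode: E°cell = +0.80 − (+0.15) = +0.65 V, n = 2.
Overall: 2 Ag⁺(aq) + Sn²⁺(aq) → 2 Ag(s) + Sn⁴⁺(aq)
Q = [Sn⁴⁺] / ([Ag⁺]^2·[Sn²⁺]); log Q = 1.902.
E = E° − (0.0592/n) log Q = +0.65 − (0.0592/2)(1.902) = +0.594 V.

+0.594 V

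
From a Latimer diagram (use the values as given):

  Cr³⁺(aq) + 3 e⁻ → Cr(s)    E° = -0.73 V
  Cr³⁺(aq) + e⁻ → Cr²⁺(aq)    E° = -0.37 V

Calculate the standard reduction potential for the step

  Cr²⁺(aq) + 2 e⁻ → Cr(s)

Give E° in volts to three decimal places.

-0.910 V

Sequential free energies add, so n₃E°₃ = n₁E°₁ + n₂E°₂.
With n₃ = 3, and the known step contributing 1×(-0.37) V, the unknown satisfies 2·E° = 3×(-0.73) − 1×(-0.37) = -1.820.
E° = -1.820 / 2 = -0.910 V.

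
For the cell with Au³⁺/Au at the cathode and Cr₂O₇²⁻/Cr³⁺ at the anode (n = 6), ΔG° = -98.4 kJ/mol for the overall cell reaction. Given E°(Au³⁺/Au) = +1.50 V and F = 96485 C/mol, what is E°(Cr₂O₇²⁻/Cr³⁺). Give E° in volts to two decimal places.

+1.33 V

E°cell = −ΔG°/(nF) = −(-98.4×10³)/((6)(96485)) = +0.170 V.
Since Au³⁺/Au is the cathode and Cr₂O₇²⁻/Cr³⁺ the anode, E°cell = E°(Au³⁺/Au) − E°(Cr₂O₇²⁻/Cr³⁺).
So E°(Cr₂O₇²⁻/Cr³⁺) = E°(Au³⁺/Au) − E°cell = (+1.50) − (+0.170) = +1.33 V.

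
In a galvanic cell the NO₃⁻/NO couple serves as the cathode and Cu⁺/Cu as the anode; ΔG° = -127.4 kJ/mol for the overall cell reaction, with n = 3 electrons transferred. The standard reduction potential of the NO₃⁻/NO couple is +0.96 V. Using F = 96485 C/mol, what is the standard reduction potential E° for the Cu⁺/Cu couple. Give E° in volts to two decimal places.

+0.52 V

E°cell = −ΔG°/(nF) = −(-127.4×10³)/((3)(96485)) = +0.440 V.
Since NO₃⁻/NO is the cathode and Cu⁺/Cu the anode, E°cell = E°(NO₃⁻/NO) − E°(Cu⁺/Cu).
So E°(Cu⁺/Cu) = E°(NO₃⁻/NO) − E°cell = (+0.96) − (+0.440) = +0.52 V.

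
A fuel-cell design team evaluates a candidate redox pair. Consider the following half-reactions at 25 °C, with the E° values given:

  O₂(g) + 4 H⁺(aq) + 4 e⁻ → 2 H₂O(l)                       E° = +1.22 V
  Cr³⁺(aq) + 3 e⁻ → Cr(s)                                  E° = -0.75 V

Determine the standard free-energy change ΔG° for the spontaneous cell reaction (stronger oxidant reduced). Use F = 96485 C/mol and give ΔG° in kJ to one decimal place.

-2280.9 kJ

O₂/H₂O (E° = +1.22 V) is the cathode; Cr³⁺/Cr (E° = -0.75 V) is the anode, so E°cell = +1.97 V.
Balancing electrons gives n = 12 (lcm of 4 and 3).
ΔG° = −nFE° = −(12)(96485)(+1.97) = -2,280,905 J = -2280.9 kJ.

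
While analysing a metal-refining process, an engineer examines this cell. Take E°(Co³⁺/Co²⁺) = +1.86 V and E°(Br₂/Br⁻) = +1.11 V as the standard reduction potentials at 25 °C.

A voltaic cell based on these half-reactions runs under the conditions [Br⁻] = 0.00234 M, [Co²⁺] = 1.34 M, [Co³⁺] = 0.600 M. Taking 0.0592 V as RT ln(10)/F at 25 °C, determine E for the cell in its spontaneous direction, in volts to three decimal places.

+0.574 V

Co³⁺/Co²⁺ is the cathode (higher E°), Br₂/Br⁻ the anode: E°cell = +1.86 − (+1.11) = +0.75 V, n = 2.
Overall: 2 Co³⁺(aq) + 2 Br⁻(aq) → 2 Co²⁺(aq) + Br₂(l)
Q = [Co²⁺]^2 / ([Co³⁺]^2·[Br⁻]^2); log Q = 5.959.
E = E° − (0.0592/n) log Q = +0.75 − (0.0592/2)(5.959) = +0.574 V.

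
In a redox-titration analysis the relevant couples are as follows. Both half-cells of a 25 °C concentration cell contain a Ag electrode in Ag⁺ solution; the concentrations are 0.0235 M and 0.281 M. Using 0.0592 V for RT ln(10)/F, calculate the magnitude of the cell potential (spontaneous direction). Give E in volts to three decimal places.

For a concentration cell E°cell = 0. The 0.281 M side is the cathode (reduction is favoured where [Ag⁺] is higher).
With n = 1, E = −(0.0592/1) log([Ag⁺]ₐₙ/[Ag⁺]꜀ₐₜ) = −(0.0592/1) log(0.0235/0.281) = −(0.0592/1)(-1.078) = +0.064 V.

+0.064 V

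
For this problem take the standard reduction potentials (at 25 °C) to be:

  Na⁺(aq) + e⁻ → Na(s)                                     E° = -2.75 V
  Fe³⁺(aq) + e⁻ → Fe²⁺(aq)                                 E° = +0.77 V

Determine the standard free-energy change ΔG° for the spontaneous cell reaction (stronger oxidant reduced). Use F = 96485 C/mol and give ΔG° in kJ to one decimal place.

Fe³⁺/Fe²⁺ (E° = +0.77 V) is the cathode; Na⁺/Na (E° = -2.75 V) is the anode, so E°cell = +3.52 V.
Balancing electrons gives n = 1 (lcm of 1 and 1).
ΔG° = −nFE° = −(1)(96485)(+3.52) = -339,627 J = -339.6 kJ.

-339.6 kJ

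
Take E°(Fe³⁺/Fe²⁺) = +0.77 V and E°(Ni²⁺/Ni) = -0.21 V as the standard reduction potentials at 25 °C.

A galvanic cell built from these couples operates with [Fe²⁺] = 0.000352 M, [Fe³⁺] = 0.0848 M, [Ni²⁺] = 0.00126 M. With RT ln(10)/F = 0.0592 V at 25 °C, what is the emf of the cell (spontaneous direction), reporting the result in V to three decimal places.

Fe³⁺/Fe²⁺ is the cathode (higher E°), Ni²⁺/Ni the anode: E°cell = +0.77 − (-0.21) = +0.98 V, n = 2.
Overall: 2 Fe³⁺(aq) + Ni(s) → 2 Fe²⁺(aq) + Ni²⁺(aq)
Q = [Fe²⁺]^2·[Ni²⁺] / ([Fe³⁺]^2); log Q = -7.663.
E = E° − (0.0592/n) log Q = +0.98 − (0.0592/2)(-7.663) = +1.207 V.

+1.207 V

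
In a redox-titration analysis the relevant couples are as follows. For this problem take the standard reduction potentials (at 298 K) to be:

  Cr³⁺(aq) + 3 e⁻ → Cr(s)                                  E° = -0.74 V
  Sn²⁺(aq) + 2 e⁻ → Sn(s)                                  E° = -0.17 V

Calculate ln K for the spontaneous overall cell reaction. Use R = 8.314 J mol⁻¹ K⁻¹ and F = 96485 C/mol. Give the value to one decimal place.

133.2

Cathode: Sn²⁺/Sn; anode: Cr³⁺/Cr. E°cell = (-0.17) − (-0.74) = +0.57 V, with n = 6.
ΔG° = −nFE° = −RT ln K, so ln K = nFE°/(RT) = (6)(96485)(+0.57) / ((8.314)(298)) = 133.186.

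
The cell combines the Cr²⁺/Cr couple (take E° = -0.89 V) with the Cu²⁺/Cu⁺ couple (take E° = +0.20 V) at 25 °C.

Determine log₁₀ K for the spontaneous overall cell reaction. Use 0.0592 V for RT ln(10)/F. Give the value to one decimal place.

36.8

Cathode: Cu²⁺/Cu⁺; anode: Cr²⁺/Cr. E°cell = +1.09 V, n = 2.
log K = nE°cell / 0.0592 = (2)(+1.09) / 0.0592 = 36.8.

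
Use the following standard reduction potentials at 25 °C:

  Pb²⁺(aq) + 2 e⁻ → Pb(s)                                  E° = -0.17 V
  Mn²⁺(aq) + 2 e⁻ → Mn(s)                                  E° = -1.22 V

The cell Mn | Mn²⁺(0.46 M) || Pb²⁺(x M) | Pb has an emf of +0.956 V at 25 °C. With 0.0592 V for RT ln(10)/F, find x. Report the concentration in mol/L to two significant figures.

0.00031 M

Pb²⁺/Pb is the cathode, Mn²⁺/Mn the anode: E°cell = +1.05 V, n = 2.
Overall reaction: Pb²⁺(aq) + Mn(s) → Pb(s) + Mn²⁺(aq); Q = [Mn²⁺]^1/[Pb²⁺]^1.
From E = E° − (0.0592/n) log Q: log Q = (E° − E)·n/0.0592 = (+1.05 − (+0.956))·2/0.0592 = 3.1757.
So 1·log[Pb²⁺] = 1·log(0.46) − log Q = -0.3372 − (3.1757) = -3.5129; [Pb²⁺] = 10^(-3.5129) ≈ 0.00031 M.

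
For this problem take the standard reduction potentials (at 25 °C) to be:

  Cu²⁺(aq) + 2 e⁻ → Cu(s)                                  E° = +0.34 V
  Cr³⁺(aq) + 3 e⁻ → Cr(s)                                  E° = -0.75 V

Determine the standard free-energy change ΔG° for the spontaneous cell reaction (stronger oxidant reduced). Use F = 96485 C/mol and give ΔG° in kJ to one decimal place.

Cu²⁺/Cu (E° = +0.34 V) is the cathode; Cr³⁺/Cr (E° = -0.75 V) is the anode, so E°cell = +1.09 V.
Balancing electrons gives n = 6 (lcm of 2 and 3).
ΔG° = −nFE° = −(6)(96485)(+1.09) = -631,012 J = -631.0 kJ.

-631.0 kJ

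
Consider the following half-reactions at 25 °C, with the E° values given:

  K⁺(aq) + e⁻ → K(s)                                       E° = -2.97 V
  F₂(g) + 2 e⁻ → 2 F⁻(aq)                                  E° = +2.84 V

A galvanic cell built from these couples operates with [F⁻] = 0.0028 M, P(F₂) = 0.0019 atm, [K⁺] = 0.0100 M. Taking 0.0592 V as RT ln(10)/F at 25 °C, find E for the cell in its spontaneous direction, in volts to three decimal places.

+5.999 V

F₂/F⁻ is the cathode (higher E°), K⁺/K the anode: E°cell = +2.84 − (-2.97) = +5.81 V, n = 2.
Overall: F₂(g) + 2 K(s) → 2 F⁻(aq) + 2 K⁺(aq)
Q = [F⁻]^2·[K⁺]^2 / (P(F₂)); log Q = -6.384.
E = E° − (0.0592/n) log Q = +5.81 − (0.0592/2)(-6.384) = +5.999 V.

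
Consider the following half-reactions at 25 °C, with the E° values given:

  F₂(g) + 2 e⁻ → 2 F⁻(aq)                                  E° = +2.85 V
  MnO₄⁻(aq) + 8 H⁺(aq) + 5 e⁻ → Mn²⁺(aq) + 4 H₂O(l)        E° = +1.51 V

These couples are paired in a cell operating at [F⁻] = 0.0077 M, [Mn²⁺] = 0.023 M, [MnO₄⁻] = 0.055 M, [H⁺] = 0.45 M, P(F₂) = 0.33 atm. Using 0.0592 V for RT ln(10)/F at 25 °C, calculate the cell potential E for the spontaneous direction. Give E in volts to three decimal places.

+1.479 V

F₂/F⁻ is the cathode (higher E°), MnO₄⁻/Mn²⁺ the anode: E°cell = +2.85 − (+1.51) = +1.34 V, n = 10.
Overall: 5 F₂(g) + 2 Mn²⁺(aq) + 8 H₂O(l) → 10 F⁻(aq) + 2 MnO₄⁻(aq) + 16 H⁺(aq)
Q = [F⁻]^10·[MnO₄⁻]^2·[H⁺]^16 / (P(F₂)^5·[Mn²⁺]^2); log Q = -23.519.
E = E° − (0.0592/n) log Q = +1.34 − (0.0592/10)(-23.519) = +1.479 V.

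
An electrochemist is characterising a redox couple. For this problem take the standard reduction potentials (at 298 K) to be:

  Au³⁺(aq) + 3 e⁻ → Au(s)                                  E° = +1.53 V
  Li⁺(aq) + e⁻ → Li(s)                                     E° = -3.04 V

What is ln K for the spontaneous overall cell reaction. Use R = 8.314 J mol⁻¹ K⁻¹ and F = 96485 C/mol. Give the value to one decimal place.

Cathode: Au³⁺/Au; anode: Li⁺/Li. E°cell = (+1.53) − (-3.04) = +4.57 V, with n = 3.
ΔG° = −nFE° = −RT ln K, so ln K = nFE°/(RT) = (3)(96485)(+4.57) / ((8.314)(298)) = 533.914.

533.9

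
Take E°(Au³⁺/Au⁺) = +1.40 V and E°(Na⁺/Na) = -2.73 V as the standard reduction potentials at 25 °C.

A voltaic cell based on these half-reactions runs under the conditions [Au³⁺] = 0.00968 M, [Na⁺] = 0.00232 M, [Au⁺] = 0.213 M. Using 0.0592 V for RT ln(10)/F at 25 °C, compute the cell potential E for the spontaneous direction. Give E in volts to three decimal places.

Au³⁺/Au⁺ is the cathode (higher E°), Na⁺/Na the anode: E°cell = +1.40 − (-2.73) = +4.13 V, n = 2.
Overall: Au³⁺(aq) + 2 Na(s) → Au⁺(aq) + 2 Na⁺(aq)
Q = [Au⁺]·[Na⁺]^2 / ([Au³⁺]); log Q = -3.927.
E = E° − (0.0592/n) log Q = +4.13 − (0.0592/2)(-3.927) = +4.246 V.

+4.246 V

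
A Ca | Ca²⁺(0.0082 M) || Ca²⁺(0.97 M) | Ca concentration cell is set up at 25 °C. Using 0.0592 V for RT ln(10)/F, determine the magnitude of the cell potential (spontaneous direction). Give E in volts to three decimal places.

For a concentration cell E°cell = 0. The 0.97 M side is the cathode (reduction is favoured where [Ca²⁺] is higher).
With n = 2, E = −(0.0592/2) log([Ca²⁺]ₐₙ/[Ca²⁺]꜀ₐₜ) = −(0.0592/2) log(0.0082/0.97) = −(0.0592/2)(-2.073) = +0.061 V.

+0.061 V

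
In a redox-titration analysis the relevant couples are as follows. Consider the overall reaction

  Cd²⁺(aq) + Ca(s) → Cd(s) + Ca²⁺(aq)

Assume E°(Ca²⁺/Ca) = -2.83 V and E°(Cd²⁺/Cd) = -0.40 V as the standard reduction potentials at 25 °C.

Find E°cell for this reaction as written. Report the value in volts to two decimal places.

The Cd²⁺/Cd couple has the higher reduction potential, so it is the cathode; Ca²⁺/Ca is oxidised at the anode.
E°cell = E°(cathode) − E°(anode) = (-0.40) − (-2.83) = +2.43 V.
Since E°cell > 0, the reaction is spontaneous under standard conditions.

+2.43 V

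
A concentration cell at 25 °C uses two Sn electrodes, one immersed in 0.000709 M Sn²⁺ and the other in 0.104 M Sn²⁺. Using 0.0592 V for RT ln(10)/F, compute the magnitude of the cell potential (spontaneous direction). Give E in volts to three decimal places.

+0.064 V

For a concentration cell E°cell = 0. The 0.104 M side is the cathode (reduction is favoured where [Sn²⁺] is higher).
With n = 2, E = −(0.0592/2) log([Sn²⁺]ₐₙ/[Sn²⁺]꜀ₐₜ) = −(0.0592/2) log(0.000709/0.104) = −(0.0592/2)(-2.166) = +0.064 V.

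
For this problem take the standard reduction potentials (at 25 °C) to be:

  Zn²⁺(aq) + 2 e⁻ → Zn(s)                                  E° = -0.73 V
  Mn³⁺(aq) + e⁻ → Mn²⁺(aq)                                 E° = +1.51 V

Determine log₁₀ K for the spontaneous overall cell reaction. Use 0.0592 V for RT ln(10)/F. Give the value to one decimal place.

Cathode: Mn³⁺/Mn²⁺; anode: Zn²⁺/Zn. E°cell = +2.24 V, n = 2.
log K = nE°cell / 0.0592 = (2)(+2.24) / 0.0592 = 75.7.

75.7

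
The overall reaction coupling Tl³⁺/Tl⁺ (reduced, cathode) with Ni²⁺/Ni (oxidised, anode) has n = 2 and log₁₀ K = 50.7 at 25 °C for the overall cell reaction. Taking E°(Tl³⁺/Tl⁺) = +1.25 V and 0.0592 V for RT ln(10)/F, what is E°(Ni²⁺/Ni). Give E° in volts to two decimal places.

E°cell = (0.0592/n)·log K = (0.0592/2)(50.7) = +1.501 V.
Since Tl³⁺/Tl⁺ is the cathode and Ni²⁺/Ni the anode, E°cell = E°(Tl³⁺/Tl⁺) − E°(Ni²⁺/Ni).
So E°(Ni²⁺/Ni) = E°(Tl³⁺/Tl⁺) − E°cell = (+1.25) − (+1.501) = -0.25 V.

-0.25 V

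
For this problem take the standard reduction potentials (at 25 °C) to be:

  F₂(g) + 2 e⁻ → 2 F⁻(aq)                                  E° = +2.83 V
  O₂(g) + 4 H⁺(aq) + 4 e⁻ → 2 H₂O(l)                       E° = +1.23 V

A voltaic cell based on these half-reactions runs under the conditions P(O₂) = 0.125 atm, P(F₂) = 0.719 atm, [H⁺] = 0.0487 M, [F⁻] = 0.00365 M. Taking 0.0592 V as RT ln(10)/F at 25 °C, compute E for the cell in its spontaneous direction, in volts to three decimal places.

+1.831 V

F₂/F⁻ is the cathode (higher E°), O₂/H₂O the anode: E°cell = +2.83 − (+1.23) = +1.60 V, n = 4.
Overall: 2 F₂(g) + 2 H₂O(l) → 4 F⁻(aq) + O₂(g) + 4 H⁺(aq)
Q = [F⁻]^4·P(O₂)·[H⁺]^4 / (P(F₂)^2); log Q = -15.617.
E = E° − (0.0592/n) log Q = +1.60 − (0.0592/4)(-15.617) = +1.831 V.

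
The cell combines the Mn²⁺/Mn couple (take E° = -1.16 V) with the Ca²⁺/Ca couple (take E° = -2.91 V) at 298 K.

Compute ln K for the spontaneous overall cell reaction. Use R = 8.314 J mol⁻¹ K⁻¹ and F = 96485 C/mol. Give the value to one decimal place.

136.3

Cathode: Mn²⁺/Mn; anode: Ca²⁺/Ca. E°cell = (-1.16) − (-2.91) = +1.75 V, with n = 2.
ΔG° = −nFE° = −RT ln K, so ln K = nFE°/(RT) = (2)(96485)(+1.75) / ((8.314)(298)) = 136.302.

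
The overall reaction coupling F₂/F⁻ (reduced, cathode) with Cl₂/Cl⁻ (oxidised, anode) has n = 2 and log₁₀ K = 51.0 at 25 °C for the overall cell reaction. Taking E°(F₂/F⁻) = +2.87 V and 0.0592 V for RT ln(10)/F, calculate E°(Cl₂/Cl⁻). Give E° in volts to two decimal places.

E°cell = (0.0592/n)·log K = (0.0592/2)(51.0) = +1.510 V.
Since F₂/F⁻ is the cathode and Cl₂/Cl⁻ the anode, E°cell = E°(F₂/F⁻) − E°(Cl₂/Cl⁻).
So E°(Cl₂/Cl⁻) = E°(F₂/F⁻) − E°cell = (+2.87) − (+1.510) = +1.36 V.

+1.36 V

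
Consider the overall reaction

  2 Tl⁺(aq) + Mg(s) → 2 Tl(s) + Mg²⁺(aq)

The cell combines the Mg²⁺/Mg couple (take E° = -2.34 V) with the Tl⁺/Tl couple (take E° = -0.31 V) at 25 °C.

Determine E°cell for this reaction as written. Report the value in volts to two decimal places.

+2.03 V

The Tl⁺/Tl couple has the higher reduction potential, so it is the cathode; Mg²⁺/Mg is oxidised at the anode.
E°cell = E°(cathode) − E°(anode) = (-0.31) − (-2.34) = +2.03 V.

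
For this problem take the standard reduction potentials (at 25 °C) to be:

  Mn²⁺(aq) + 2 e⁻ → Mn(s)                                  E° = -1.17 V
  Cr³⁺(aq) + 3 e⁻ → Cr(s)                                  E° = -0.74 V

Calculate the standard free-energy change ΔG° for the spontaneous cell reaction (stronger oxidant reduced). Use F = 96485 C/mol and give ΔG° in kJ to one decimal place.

Cr³⁺/Cr (E° = -0.74 V) is the cathode; Mn²⁺/Mn (E° = -1.17 V) is the anode, so E°cell = +0.43 V.
Balancing electrons gives n = 6 (lcm of 3 and 2).
ΔG° = −nFE° = −(6)(96485)(+0.43) = -248,931 J = -248.9 kJ.

-248.9 kJ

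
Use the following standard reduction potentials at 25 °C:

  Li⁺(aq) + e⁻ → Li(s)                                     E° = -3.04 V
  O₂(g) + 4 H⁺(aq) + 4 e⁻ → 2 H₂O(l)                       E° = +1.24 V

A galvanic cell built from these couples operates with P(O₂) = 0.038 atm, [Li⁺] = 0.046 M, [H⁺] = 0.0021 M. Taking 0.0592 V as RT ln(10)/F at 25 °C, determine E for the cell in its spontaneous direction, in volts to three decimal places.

O₂/H₂O is the cathode (higher E°), Li⁺/Li the anode: E°cell = +1.24 − (-3.04) = +4.28 V, n = 4.
Overall: O₂(g) + 4 H⁺(aq) + 4 Li(s) → 2 H₂O(l) + 4 Li⁺(aq)
Q = [Li⁺]^4 / (P(O₂)·[H⁺]^4); log Q = 6.782.
E = E° − (0.0592/n) log Q = +4.28 − (0.0592/4)(6.782) = +4.180 V.

+4.180 V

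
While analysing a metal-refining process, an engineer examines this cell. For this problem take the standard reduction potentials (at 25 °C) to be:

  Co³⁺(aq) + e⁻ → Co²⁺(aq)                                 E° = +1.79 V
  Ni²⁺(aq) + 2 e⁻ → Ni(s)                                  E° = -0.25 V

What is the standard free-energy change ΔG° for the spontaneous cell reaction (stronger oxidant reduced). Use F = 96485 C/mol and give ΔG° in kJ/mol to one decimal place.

-393.7 kJ/mol

Co³⁺/Co²⁺ (E° = +1.79 V) is the cathode; Ni²⁺/Ni (E° = -0.25 V) is the anode, so E°cell = +2.04 V.
Balancing electrons gives n = 2 (lcm of 1 and 2).
ΔG° = −nFE° = −(2)(96485)(+2.04) = -393,659 J = -393.7 kJ/mol.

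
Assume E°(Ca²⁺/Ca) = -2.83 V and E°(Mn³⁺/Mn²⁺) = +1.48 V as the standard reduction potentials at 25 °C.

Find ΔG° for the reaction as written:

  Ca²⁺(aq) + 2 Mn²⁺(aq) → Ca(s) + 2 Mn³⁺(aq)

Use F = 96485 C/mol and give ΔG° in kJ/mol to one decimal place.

As written, Ca²⁺/Ca is reduced (cathode) and Mn³⁺/Mn²⁺ is oxidised (anode), so E°cell = (-2.83) − (+1.48) = -4.31 V.
Balancing electrons gives n = 2.
ΔG° = −nFE° = −(2)(96485)(-4.31) = 831,701 J = +831.7 kJ/mol.

+831.7 kJ/mol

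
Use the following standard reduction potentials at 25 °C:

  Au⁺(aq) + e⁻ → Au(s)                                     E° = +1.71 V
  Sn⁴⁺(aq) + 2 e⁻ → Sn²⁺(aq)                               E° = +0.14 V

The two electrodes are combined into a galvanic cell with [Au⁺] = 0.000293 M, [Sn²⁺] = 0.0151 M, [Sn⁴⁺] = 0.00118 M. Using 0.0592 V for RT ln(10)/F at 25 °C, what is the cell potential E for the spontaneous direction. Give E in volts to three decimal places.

Au⁺/Au is the cathode (higher E°), Sn⁴⁺/Sn²⁺ the anode: E°cell = +1.71 − (+0.14) = +1.57 V, n = 2.
Overall: 2 Au⁺(aq) + Sn²⁺(aq) → 2 Au(s) + Sn⁴⁺(aq)
Q = [Sn⁴⁺] / ([Au⁺]^2·[Sn²⁺]); log Q = 5.959.
E = E° − (0.0592/n) log Q = +1.57 − (0.0592/2)(5.959) = +1.394 V.

+1.394 V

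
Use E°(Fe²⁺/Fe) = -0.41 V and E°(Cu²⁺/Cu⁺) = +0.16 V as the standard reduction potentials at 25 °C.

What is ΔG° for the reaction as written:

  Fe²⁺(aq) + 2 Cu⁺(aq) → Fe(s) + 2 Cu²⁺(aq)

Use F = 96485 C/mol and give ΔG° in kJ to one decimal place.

As written, Fe²⁺/Fe is reduced (cathode) and Cu²⁺/Cu⁺ is oxidised (anode), so E°cell = (-0.41) − (+0.16) = -0.57 V.
Balancing electrons gives n = 2.
ΔG° = −nFE° = −(2)(96485)(-0.57) = 109,993 J = +110.0 kJ.

+110.0 kJ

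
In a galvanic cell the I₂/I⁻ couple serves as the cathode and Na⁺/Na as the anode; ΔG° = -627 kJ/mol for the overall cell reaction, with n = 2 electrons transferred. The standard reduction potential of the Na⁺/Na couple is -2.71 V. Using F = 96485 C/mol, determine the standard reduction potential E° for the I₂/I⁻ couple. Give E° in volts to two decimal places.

+0.54 V

E°cell = −ΔG°/(nF) = −(-627×10³)/((2)(96485)) = +3.249 V.
Since I₂/I⁻ is the cathode and Na⁺/Na the anode, E°cell = E°(I₂/I⁻) − E°(Na⁺/Na).
So E°(I₂/I⁻) = E°cell + E°(Na⁺/Na) = +3.249 + (-2.71) = +0.54 V.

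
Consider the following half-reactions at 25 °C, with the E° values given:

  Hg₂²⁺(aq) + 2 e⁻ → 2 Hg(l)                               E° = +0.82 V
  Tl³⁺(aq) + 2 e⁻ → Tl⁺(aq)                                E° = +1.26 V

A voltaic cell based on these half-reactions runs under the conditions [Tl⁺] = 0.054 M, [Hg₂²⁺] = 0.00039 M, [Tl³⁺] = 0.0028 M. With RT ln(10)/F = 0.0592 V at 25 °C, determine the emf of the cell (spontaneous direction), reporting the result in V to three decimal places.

+0.503 V

Tl³⁺/Tl⁺ is the cathode (higher E°), Hg₂²⁺/Hg the anode: E°cell = +1.26 − (+0.82) = +0.44 V, n = 2.
Overall: Tl³⁺(aq) + 2 Hg(l) → Tl⁺(aq) + Hg₂²⁺(aq)
Q = [Tl⁺]·[Hg₂²⁺] / ([Tl³⁺]); log Q = -2.124.
E = E° − (0.0592/n) log Q = +0.44 − (0.0592/2)(-2.124) = +0.503 V.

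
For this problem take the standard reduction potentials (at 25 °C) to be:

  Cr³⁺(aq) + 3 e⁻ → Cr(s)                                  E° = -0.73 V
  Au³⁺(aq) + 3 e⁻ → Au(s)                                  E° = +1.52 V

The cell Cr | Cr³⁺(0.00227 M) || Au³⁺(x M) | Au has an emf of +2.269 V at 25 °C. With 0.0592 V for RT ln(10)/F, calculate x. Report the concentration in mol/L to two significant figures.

0.021 M

Au³⁺/Au is the cathode, Cr³⁺/Cr the anode: E°cell = +2.25 V, n = 3.
Overall reaction: Au³⁺(aq) + Cr(s) → Au(s) + Cr³⁺(aq); Q = [Cr³⁺]^1/[Au³⁺]^1.
From E = E° − (0.0592/n) log Q: log Q = (E° − E)·n/0.0592 = (+2.25 − (+2.269))·3/0.0592 = -0.9628.
So 1·log[Au³⁺] = 1·log(0.00227) − log Q = -2.6440 − (-0.9628) = -1.6812; [Au³⁺] = 10^(-1.6812) ≈ 0.021 M.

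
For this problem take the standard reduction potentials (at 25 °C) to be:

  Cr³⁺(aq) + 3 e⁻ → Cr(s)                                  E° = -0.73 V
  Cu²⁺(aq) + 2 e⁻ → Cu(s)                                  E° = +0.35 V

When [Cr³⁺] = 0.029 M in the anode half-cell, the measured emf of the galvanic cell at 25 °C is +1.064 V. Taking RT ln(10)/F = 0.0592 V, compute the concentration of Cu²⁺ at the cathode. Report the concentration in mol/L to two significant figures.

0.027 M

Cu²⁺/Cu is the cathode, Cr³⁺/Cr the anode: E°cell = +1.08 V, n = 6.
Overall reaction: 3 Cu²⁺(aq) + 2 Cr(s) → 3 Cu(s) + 2 Cr³⁺(aq); Q = [Cr³⁺]^2/[Cu²⁺]^3.
From E = E° − (0.0592/n) log Q: log Q = (E° − E)·n/0.0592 = (+1.08 − (+1.064))·6/0.0592 = 1.6216.
So 3·log[Cu²⁺] = 2·log(0.029) − log Q = -3.0752 − (1.6216) = -4.6968; log[Cu²⁺] = -4.6968 / 3 = -1.5656; [Cu²⁺] = 10^(-1.5656) ≈ 0.027 M.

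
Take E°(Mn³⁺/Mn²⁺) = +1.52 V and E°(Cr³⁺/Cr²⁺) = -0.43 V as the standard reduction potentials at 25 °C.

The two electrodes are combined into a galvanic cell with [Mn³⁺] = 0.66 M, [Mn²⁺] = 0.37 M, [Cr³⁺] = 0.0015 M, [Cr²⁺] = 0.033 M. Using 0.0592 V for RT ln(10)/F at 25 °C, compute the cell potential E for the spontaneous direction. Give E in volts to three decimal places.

+2.044 V

Mn³⁺/Mn²⁺ is the cathode (higher E°), Cr³⁺/Cr²⁺ the anode: E°cell = +1.52 − (-0.43) = +1.95 V, n = 1.
Overall: Mn³⁺(aq) + Cr²⁺(aq) → Mn²⁺(aq) + Cr³⁺(aq)
Q = [Mn²⁺]·[Cr³⁺] / ([Mn³⁺]·[Cr²⁺]); log Q = -1.594.
E = E° − (0.0592/n) log Q = +1.95 − (0.0592/1)(-1.594) = +2.044 V.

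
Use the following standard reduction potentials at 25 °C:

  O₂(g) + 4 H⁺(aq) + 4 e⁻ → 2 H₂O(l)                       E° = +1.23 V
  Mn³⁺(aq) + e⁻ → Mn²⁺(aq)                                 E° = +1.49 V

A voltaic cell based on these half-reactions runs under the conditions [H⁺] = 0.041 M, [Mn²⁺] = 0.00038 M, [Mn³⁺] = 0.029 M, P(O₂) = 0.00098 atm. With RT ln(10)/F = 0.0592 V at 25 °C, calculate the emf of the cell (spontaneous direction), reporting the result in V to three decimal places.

Mn³⁺/Mn²⁺ is the cathode (higher E°), O₂/H₂O the anode: E°cell = +1.49 − (+1.23) = +0.26 V, n = 4.
Overall: 4 Mn³⁺(aq) + 2 H₂O(l) → 4 Mn²⁺(aq) + O₂(g) + 4 H⁺(aq)
Q = [Mn²⁺]^4·P(O₂)·[H⁺]^4 / ([Mn³⁺]^4); log Q = -16.088.
E = E° − (0.0592/n) log Q = +0.26 − (0.0592/4)(-16.088) = +0.498 V.

+0.498 V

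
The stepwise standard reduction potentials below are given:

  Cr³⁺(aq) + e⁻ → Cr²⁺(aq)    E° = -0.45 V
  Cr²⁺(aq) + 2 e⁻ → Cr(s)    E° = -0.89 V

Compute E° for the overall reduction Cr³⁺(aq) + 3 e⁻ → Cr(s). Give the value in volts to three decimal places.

-0.743 V

Standard free energies of sequential steps add: ΔG°₃ = ΔG°₁ + ΔG°₂, so n₃E°₃ = n₁E°₁ + n₂E°₂.
E°₃ = (1×-0.45 + 2×-0.89) / 3 = (-2.230) / 3 = -0.743 V.
Simply averaging or adding the two E° values would be wrong; the electron-weighted sum is required.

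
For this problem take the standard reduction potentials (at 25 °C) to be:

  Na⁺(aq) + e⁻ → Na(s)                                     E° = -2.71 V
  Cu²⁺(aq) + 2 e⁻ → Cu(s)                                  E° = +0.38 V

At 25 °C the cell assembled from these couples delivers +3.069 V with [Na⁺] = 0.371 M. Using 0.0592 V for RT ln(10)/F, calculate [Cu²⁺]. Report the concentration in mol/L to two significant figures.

0.027 M

Cu²⁺/Cu is the cathode, Na⁺/Na the anode: E°cell = +3.09 V, n = 2.
Overall reaction: Cu²⁺(aq) + 2 Na(s) → Cu(s) + 2 Na⁺(aq); Q = [Na⁺]^2/[Cu²⁺]^1.
From E = E° − (0.0592/n) log Q: log Q = (E° − E)·n/0.0592 = (+3.09 − (+3.069))·2/0.0592 = 0.7095.
So 1·log[Cu²⁺] = 2·log(0.371) − log Q = -0.8613 − (0.7095) = -1.5708; [Cu²⁺] = 10^(-1.5708) ≈ 0.027 M.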